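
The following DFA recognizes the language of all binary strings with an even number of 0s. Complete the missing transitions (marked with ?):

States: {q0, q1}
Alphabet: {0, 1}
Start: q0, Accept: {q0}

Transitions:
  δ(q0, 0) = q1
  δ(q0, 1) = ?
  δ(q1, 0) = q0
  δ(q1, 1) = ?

What each state remembers (consistent with the given transitions and accept states):
  q0: an even number of 0s has been read so far
  q1: an odd number of 0s has been read so far
Filling in the missing entries:
  δ(q0, 1): in q0 (an even number of 0s has been read so far), after reading 1 we have: an even number of 0s has been read so far → q0
  δ(q1, 1): in q1 (an odd number of 0s has been read so far), after reading 1 we have: an odd number of 0s has been read so far → q1

Final answer: δ(q0, 1) = q0; δ(q1, 1) = q1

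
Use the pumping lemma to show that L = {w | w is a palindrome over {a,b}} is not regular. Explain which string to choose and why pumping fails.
Language: L = {w | w is a palindrome over {a,b}} (strings that read the same forwards and backwards)
Step 1: Assume for contradiction that L is regular, with pumping length p.
Step 2: Choose s = a^p b a^p. Then s ∈ L (it reads the same forwards and backwards) and |s| ≥ p.
Step 3: Consider any decomposition s = xyz with |xy| ≤ p and |y| > 0. Since |xy| ≤ p and the first p symbols of s are all a's, y = a^k for some k with 1 ≤ k ≤ p.
Step 4: Pumping up (i = 2): xy²z = a^(p+k) b a^p. Its reverse is a^p b a^(p+k) ≠ a^(p+k) b a^p (the single b is no longer in the middle), so xy²z is not a palindrome and xy²z ∉ L.
This contradicts the pumping lemma, so L is not regular.

Final answer: Choose s = a^p b a^p. Since |xy| ≤ p, y = a^k with k ≥ 1. Then xy²z = a^(p+k) b a^p is not a palindrome, so ∉ L.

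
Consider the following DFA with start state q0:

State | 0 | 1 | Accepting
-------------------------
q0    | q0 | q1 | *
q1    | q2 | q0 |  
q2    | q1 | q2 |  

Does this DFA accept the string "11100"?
Start in q0.
Read '1': q0 → q1
Read '1': q1 → q0
Read '1': q0 → q1
Read '0': q1 → q2
Read '0': q2 → q1
Final state q1 is not accepting, so the string is rejected.

Final answer: No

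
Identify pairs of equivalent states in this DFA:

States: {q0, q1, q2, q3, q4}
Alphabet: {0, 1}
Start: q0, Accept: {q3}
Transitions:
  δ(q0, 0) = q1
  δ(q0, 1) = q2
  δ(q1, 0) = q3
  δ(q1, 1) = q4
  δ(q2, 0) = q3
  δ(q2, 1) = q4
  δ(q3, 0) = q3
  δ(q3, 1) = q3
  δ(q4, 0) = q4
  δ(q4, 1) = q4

Using the table-filling algorithm:
Round 0 – mark pairs where exactly one state is accepting: (q0,q3), (q1,q3), (q2,q3), (q3,q4)
Round 1 – newly marked: (q0,q1) [on 0: q1 vs q3, already marked]; (q0,q2) [on 0: q1 vs q3, already marked]; (q1,q4) [on 0: q3 vs q4, already marked]; (q2,q4) [on 0: q3 vs q4, already marked]
Round 2 – newly marked: (q0,q4) [on 0: q1 vs q4, already marked]
No further pairs can be marked.
(q1, q2) unmarked: δ(q1,0)=q3, δ(q2,0)=q3; δ(q1,1)=q4, δ(q2,1)=q4 → equivalent
Equivalent pairs: (q1, q2)

Final answer: Equivalent pairs: (q1, q2)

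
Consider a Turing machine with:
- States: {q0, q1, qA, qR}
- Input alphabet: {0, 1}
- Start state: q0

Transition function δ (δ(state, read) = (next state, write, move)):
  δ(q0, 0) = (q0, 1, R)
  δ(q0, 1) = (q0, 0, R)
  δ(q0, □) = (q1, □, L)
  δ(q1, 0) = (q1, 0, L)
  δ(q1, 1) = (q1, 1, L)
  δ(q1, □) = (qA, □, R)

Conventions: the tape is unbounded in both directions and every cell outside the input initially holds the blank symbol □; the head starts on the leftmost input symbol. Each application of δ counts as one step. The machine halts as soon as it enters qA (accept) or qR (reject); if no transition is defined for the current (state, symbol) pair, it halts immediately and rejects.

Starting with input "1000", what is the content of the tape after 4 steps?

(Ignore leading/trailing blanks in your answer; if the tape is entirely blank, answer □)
Step 0: [q0]1000 (head at position 0)
Step 1: δ(q0, 1) = (q0, 0, R)  ⊢  0[q0]000 (head at position 1)
Step 2: δ(q0, 0) = (q0, 1, R)  ⊢  01[q0]00 (head at position 2)
Step 3: δ(q0, 0) = (q0, 1, R)  ⊢  011[q0]0 (head at position 3)
Step 4: δ(q0, 0) = (q0, 1, R)  ⊢  0111[q0]□ (head at position 4)
Tape after 4 steps (ignoring surrounding blanks): 0111

Final answer: Tape: 0111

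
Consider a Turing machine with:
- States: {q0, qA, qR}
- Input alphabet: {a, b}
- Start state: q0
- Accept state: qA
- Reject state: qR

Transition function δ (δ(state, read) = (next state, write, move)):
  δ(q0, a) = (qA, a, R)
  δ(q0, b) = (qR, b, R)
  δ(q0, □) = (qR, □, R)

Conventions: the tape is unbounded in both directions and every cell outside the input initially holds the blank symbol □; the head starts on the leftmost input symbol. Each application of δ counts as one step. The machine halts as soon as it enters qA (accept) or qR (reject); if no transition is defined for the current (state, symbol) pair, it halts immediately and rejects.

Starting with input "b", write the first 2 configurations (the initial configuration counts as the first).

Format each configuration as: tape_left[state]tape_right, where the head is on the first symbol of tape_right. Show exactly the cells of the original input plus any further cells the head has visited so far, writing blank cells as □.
Step 0: [q0]b (head at position 0)
Step 1: δ(q0, b) = (qR, b, R)  ⊢  b[qR]□ (head at position 1)

Final answer: [q0]b ⊢ b[qR]□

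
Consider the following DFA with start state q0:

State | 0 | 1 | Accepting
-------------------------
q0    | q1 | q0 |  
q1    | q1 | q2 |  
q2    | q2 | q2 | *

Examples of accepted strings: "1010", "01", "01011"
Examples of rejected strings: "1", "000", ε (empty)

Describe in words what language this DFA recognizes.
binary strings containing '01' as a substring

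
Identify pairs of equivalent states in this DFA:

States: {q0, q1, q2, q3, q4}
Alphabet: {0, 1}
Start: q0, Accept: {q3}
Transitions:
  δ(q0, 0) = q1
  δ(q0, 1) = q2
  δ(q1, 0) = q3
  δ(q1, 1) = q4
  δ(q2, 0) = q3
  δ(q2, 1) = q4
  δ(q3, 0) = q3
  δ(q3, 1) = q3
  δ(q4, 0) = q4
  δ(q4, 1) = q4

Using the table-filling algorithm:
Round 0 – mark pairs where exactly one state is accepting: (q0,q3), (q1,q3), (q2,q3), (q3,q4)
Round 1 – newly marked: (q0,q1) [on 0: q1 vs q3, already marked]; (q0,q2) [on 0: q1 vs q3, already marked]; (q1,q4) [on 0: q3 vs q4, already marked]; (q2,q4) [on 0: q3 vs q4, already marked]
Round 2 – newly marked: (q0,q4) [on 0: q1 vs q4, already marked]
No further pairs can be marked.
(q1, q2) unmarked: δ(q1,0)=q3, δ(q2,0)=q3; δ(q1,1)=q4, δ(q2,1)=q4 → equivalent
Equivalent pairs: (q1, q2)

Final answer: Equivalent pairs: (q1, q2)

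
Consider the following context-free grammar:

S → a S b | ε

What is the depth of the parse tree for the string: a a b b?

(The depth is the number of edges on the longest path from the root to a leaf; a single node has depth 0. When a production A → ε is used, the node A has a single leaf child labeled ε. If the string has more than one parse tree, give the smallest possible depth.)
The only parse tree applies S → a S b 2 times (once per matching a…b pair) and then S → ε.
The S nodes sit at depths 0, 1, …, 2; the innermost S (depth 2) has the single child ε at depth 3.
The terminal leaves a, b are at depths 1..2, so the longest root-to-leaf path is S → S → … → S → ε with 3 edges.
Depth = 3.

Final answer: 3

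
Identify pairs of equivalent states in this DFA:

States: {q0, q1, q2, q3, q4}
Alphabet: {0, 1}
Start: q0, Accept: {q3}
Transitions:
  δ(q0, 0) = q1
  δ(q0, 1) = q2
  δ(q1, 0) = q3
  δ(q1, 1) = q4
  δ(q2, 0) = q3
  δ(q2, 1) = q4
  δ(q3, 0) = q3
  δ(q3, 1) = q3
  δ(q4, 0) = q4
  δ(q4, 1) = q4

Using the table-filling algorithm:
Round 0 – mark pairs where exactly one state is accepting: (q0,q3), (q1,q3), (q2,q3), (q3,q4)
Round 1 – newly marked: (q0,q1) [on 0: q1 vs q3, already marked]; (q0,q2) [on 0: q1 vs q3, already marked]; (q1,q4) [on 0: q3 vs q4, already marked]; (q2,q4) [on 0: q3 vs q4, already marked]
Round 2 – newly marked: (q0,q4) [on 0: q1 vs q4, already marked]
No further pairs can be marked.
(q1, q2) unmarked: δ(q1,0)=q3, δ(q2,0)=q3; δ(q1,1)=q4, δ(q2,1)=q4 → equivalent
Equivalent pairs: (q1, q2)

Final answer: Equivalent pairs: (q1, q2)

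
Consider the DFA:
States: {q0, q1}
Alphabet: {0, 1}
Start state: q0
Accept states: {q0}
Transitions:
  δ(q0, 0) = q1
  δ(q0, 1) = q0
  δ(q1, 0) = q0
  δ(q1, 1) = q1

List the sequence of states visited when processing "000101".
Starting at q0
Read '0': q0 -> q1
Read '0': q1 -> q0
Read '0': q0 -> q1
Read '1': q1 -> q1
Read '0': q1 -> q0
Read '1': q0 -> q0

Final answer: q0 -> q1 -> q0 -> q1 -> q1 -> q0 -> q0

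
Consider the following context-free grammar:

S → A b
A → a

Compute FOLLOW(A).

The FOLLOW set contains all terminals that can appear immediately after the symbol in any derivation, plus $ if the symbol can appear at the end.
A occurs only in S → A b, where it is immediately followed by the terminal b. So FOLLOW(A) = {b}.

Final answer: {b}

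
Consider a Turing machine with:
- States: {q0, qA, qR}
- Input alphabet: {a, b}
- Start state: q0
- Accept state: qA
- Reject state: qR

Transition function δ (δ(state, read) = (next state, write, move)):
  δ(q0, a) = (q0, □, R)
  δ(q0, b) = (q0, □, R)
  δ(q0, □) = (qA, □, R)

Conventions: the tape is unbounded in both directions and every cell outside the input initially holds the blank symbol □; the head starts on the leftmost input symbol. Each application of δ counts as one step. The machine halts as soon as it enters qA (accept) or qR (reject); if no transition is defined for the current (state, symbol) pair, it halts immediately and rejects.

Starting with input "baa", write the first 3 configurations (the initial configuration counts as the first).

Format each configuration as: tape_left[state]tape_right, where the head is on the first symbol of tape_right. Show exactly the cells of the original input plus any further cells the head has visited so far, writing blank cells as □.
Step 0: [q0]baa (head at position 0)
Step 1: δ(q0, b) = (q0, □, R)  ⊢  □[q0]aa (head at position 1)
Step 2: δ(q0, a) = (q0, □, R)  ⊢  □□[q0]a (head at position 2)

Final answer: [q0]baa ⊢ □[q0]aa ⊢ □□[q0]a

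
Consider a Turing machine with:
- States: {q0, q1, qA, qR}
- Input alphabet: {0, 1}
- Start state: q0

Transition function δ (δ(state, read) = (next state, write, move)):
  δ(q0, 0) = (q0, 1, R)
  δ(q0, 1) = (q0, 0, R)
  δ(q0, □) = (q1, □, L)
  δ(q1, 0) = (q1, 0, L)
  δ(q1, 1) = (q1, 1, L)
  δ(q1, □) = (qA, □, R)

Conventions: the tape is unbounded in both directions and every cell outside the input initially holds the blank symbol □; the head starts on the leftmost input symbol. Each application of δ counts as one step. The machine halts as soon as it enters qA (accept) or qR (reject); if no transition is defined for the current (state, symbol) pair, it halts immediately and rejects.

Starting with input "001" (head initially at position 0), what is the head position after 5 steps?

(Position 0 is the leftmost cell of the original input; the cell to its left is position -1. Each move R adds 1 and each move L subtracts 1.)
Step 0: [q0]001 (head at position 0)
Step 1: δ(q0, 0) = (q0, 1, R)  ⊢  1[q0]01 (head at position 1)
Step 2: δ(q0, 0) = (q0, 1, R)  ⊢  11[q0]1 (head at position 2)
Step 3: δ(q0, 1) = (q0, 0, R)  ⊢  110[q0]□ (head at position 3)
Step 4: δ(q0, □) = (q1, □, L)  ⊢  11[q1]0□ (head at position 2)
Step 5: δ(q1, 0) = (q1, 0, L)  ⊢  1[q1]10□ (head at position 1)
Head position after 5 steps: 1

Final answer: Position 1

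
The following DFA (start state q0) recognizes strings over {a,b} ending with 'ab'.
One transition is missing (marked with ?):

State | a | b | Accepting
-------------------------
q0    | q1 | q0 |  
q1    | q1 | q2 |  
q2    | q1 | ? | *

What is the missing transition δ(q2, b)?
q0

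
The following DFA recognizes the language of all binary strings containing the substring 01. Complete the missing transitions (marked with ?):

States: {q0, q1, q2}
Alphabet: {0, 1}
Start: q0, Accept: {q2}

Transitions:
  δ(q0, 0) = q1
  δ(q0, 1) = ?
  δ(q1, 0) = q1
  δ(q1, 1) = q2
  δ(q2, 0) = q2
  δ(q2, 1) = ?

What each state remembers (consistent with the given transitions and accept states):
  q0: 01 not seen yet and the last symbol was not 0
  q1: 01 not seen yet and the last symbol was 0
  q2: the substring 01 has already been seen
Filling in the missing entries:
  δ(q0, 1): in q0 (01 not seen yet and the last symbol was not 0), after reading 1 we have: 01 not seen yet and the last symbol was not 0 → q0
  δ(q2, 1): in q2 (the substring 01 has already been seen), after reading 1 we have: the substring 01 has already been seen → q2

Final answer: δ(q0, 1) = q0; δ(q2, 1) = q2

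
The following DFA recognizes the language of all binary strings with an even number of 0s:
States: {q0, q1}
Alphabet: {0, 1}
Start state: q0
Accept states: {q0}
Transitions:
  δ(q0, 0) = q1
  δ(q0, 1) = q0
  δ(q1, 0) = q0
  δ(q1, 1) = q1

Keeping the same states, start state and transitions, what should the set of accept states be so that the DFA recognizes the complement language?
The DFA is complete (every state has a transition on every symbol), so the complement
is recognized by the same DFA with accepting and non-accepting states swapped.
Original accept states: {q0}
Complement accept states = All states - Original accept states
= {q0, q1} - {q0}
= {q1}
Complement language: strings with an ODD number of 0s

Final answer: {q1}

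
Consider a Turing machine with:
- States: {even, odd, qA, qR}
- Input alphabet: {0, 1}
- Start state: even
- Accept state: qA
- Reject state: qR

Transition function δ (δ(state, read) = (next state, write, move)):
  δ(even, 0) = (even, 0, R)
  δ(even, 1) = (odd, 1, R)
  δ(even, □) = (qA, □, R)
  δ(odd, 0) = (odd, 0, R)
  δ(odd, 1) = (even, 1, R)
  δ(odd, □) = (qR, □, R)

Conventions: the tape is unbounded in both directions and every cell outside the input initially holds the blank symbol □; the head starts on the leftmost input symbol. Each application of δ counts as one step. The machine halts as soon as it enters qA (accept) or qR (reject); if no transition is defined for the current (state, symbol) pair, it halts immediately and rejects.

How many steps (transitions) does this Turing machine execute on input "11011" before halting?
Step 0: [even]11011 (head at position 0)
Step 1: δ(even, 1) = (odd, 1, R)  ⊢  1[odd]1011 (head at position 1)
Step 2: δ(odd, 1) = (even, 1, R)  ⊢  11[even]011 (head at position 2)
Step 3: δ(even, 0) = (even, 0, R)  ⊢  110[even]11 (head at position 3)
Step 4: δ(even, 1) = (odd, 1, R)  ⊢  1101[odd]1 (head at position 4)
Step 5: δ(odd, 1) = (even, 1, R)  ⊢  11011[even]□ (head at position 5)
Step 6: δ(even, □) = (qA, □, R)  ⊢  11011□[qA]□ (head at position 6)
The machine is in qA, so it halts and accepts.
Number of transitions executed: 6.

Final answer: 6 steps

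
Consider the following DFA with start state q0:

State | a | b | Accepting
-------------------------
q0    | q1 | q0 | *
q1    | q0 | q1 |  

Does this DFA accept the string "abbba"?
Start in q0.
Read 'a': q0 → q1
Read 'b': q1 → q1
Read 'b': q1 → q1
Read 'b': q1 → q1
Read 'a': q1 → q0
Final state q0 is accepting, so the string is accepted.

Final answer: Yes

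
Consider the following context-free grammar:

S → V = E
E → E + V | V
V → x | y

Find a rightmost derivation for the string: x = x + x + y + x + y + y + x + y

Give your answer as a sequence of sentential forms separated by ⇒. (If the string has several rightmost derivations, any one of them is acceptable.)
Start with S.
Step 1: the rightmost non-terminal is S; apply S → V = E:  V = E
Step 2: the rightmost non-terminal is E; apply E → E + V:  V = E + V
Step 3: the rightmost non-terminal is V; apply V → y:  V = E + y
Step 4: the rightmost non-terminal is E; apply E → E + V:  V = E + V + y
Step 5: the rightmost non-terminal is V; apply V → x:  V = E + x + y
Step 6: the rightmost non-terminal is E; apply E → E + V:  V = E + V + x + y
Step 7: the rightmost non-terminal is V; apply V → y:  V = E + y + x + y
Step 8: the rightmost non-terminal is E; apply E → E + V:  V = E + V + y + x + y
Step 9: the rightmost non-terminal is V; apply V → y:  V = E + y + y + x + y
Step 10: the rightmost non-terminal is E; apply E → E + V:  V = E + V + y + y + x + y
Step 11: the rightmost non-terminal is V; apply V → x:  V = E + x + y + y + x + y
Step 12: the rightmost non-terminal is E; apply E → E + V:  V = E + V + x + y + y + x + y
Step 13: the rightmost non-terminal is V; apply V → y:  V = E + y + x + y + y + x + y
Step 14: the rightmost non-terminal is E; apply E → E + V:  V = E + V + y + x + y + y + x + y
Step 15: the rightmost non-terminal is V; apply V → x:  V = E + x + y + x + y + y + x + y
Step 16: the rightmost non-terminal is E; apply E → V:  V = V + x + y + x + y + y + x + y
Step 17: the rightmost non-terminal is V; apply V → x:  V = x + x + y + x + y + y + x + y
Step 18: the rightmost non-terminal is V; apply V → x:  x = x + x + y + x + y + y + x + y

Final answer: S ⇒ V = E ⇒ V = E + V ⇒ V = E + y ⇒ V = E + V + y ⇒ V = E + x + y ⇒ V = E + V + x + y ⇒ V = E + y + x + y ⇒ V = E + V + y + x + y ⇒ V = E + y + y + x + y ⇒ V = E + V + y + y + x + y ⇒ V = E + x + y + y + x + y ⇒ V = E + V + x + y + y + x + y ⇒ V = E + y + x + y + y + x + y ⇒ V = E + V + y + x + y + y + x + y ⇒ V = E + x + y + x + y + y + x + y ⇒ V = V + x + y + x + y + y + x + y ⇒ V = x + x + y + x + y + y + x + y ⇒ x = x + x + y + x + y + y + x + y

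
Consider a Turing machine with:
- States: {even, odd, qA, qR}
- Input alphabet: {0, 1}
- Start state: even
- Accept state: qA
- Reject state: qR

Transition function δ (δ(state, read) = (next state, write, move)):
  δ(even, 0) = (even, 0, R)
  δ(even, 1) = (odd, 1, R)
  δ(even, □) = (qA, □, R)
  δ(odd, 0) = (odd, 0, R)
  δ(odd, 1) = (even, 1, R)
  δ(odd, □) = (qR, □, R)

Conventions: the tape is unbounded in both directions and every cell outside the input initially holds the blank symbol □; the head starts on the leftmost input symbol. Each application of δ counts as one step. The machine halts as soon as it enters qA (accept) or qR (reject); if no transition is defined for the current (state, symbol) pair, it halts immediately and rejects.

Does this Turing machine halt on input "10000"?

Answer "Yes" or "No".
Step 0: [even]10000 (head at position 0)
Step 1: δ(even, 1) = (odd, 1, R)  ⊢  1[odd]0000 (head at position 1)
Step 2: δ(odd, 0) = (odd, 0, R)  ⊢  10[odd]000 (head at position 2)
Step 3: δ(odd, 0) = (odd, 0, R)  ⊢  100[odd]00 (head at position 3)
Step 4: δ(odd, 0) = (odd, 0, R)  ⊢  1000[odd]0 (head at position 4)
Step 5: δ(odd, 0) = (odd, 0, R)  ⊢  10000[odd]□ (head at position 5)
Step 6: δ(odd, □) = (qR, □, R)  ⊢  10000□[qR]□ (head at position 6)
The machine is in qR, so it halts and rejects.
It halts after 6 steps.

Final answer: Yes - halts after 6 steps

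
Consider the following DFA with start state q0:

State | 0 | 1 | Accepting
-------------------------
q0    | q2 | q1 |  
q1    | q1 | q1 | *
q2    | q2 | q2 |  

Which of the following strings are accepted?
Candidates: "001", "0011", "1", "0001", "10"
"001": q0 → q2 → q2 → q2; q2 is not accepting → rejected
"0011": q0 → q2 → q2 → q2 → q2; q2 is not accepting → rejected
"1": q0 → q1; q1 is accepting → accepted
"0001": q0 → q2 → q2 → q2 → q2; q2 is not accepting → rejected
"10": q0 → q1 → q1; q1 is accepting → accepted

Final answer: "1", "10"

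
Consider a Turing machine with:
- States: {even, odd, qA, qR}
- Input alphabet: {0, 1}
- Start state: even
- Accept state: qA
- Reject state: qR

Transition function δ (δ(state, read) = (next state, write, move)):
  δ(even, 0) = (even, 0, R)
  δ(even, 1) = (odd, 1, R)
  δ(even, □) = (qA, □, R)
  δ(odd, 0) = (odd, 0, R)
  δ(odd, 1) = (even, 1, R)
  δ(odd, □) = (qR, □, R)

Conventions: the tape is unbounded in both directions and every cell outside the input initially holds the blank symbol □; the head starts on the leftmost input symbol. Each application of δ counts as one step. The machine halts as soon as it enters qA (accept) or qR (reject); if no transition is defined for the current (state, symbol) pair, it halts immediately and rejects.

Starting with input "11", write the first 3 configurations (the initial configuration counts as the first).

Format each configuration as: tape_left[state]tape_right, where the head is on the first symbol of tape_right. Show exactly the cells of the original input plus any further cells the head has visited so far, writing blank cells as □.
Step 0: [even]11 (head at position 0)
Step 1: δ(even, 1) = (odd, 1, R)  ⊢  1[odd]1 (head at position 1)
Step 2: δ(odd, 1) = (even, 1, R)  ⊢  11[even]□ (head at position 2)

Final answer: [even]11 ⊢ 1[odd]1 ⊢ 11[even]□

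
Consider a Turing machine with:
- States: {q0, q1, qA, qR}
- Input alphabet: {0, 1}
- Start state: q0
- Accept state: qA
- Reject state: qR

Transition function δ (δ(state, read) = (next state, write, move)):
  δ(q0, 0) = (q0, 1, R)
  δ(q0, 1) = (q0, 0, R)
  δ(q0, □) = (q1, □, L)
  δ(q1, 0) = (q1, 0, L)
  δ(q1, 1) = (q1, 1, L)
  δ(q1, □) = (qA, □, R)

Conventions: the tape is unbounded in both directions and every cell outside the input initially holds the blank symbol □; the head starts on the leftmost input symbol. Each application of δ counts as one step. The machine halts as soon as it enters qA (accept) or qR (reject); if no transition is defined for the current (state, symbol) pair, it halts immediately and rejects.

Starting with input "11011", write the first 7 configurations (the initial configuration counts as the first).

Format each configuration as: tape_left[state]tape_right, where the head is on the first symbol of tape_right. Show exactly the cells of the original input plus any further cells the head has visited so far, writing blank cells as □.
Step 0: [q0]11011 (head at position 0)
Step 1: δ(q0, 1) = (q0, 0, R)  ⊢  0[q0]1011 (head at position 1)
Step 2: δ(q0, 1) = (q0, 0, R)  ⊢  00[q0]011 (head at position 2)
Step 3: δ(q0, 0) = (q0, 1, R)  ⊢  001[q0]11 (head at position 3)
Step 4: δ(q0, 1) = (q0, 0, R)  ⊢  0010[q0]1 (head at position 4)
Step 5: δ(q0, 1) = (q0, 0, R)  ⊢  00100[q0]□ (head at position 5)
Step 6: δ(q0, □) = (q1, □, L)  ⊢  0010[q1]0□ (head at position 4)

Final answer: [q0]11011 ⊢ 0[q0]1011 ⊢ 00[q0]011 ⊢ 001[q0]11 ⊢ 0010[q0]1 ⊢ 00100[q0]□ ⊢ 0010[q1]0□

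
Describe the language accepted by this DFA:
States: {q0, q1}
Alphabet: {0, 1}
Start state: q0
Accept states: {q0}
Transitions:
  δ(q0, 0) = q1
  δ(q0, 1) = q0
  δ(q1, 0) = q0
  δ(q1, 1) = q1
Analyzing the DFA structure:
Start state: q0
Accept states: {q0}
Interpreting what each state remembers (checking against the transitions):
  q0: an even number of 0s has been read so far
  q1: an odd number of 0s has been read so far
  δ(q0, 0): in q0 (an even number of 0s has been read so far), after reading 0 we have: an odd number of 0s has been read so far → q1
  δ(q0, 1): in q0 (an even number of 0s has been read so far), after reading 1 we have: an even number of 0s has been read so far → q0
  δ(q1, 0): in q1 (an odd number of 0s has been read so far), after reading 0 we have: an even number of 0s has been read so far → q0
  δ(q1, 1): in q1 (an odd number of 0s has been read so far), after reading 1 we have: an odd number of 0s has been read so far → q1
A string is accepted iff it ends in {q0}, i.e. an even number of 0s has been read so far.
Language: All binary strings with an even number of 0s

Final answer: All binary strings with an even number of 0s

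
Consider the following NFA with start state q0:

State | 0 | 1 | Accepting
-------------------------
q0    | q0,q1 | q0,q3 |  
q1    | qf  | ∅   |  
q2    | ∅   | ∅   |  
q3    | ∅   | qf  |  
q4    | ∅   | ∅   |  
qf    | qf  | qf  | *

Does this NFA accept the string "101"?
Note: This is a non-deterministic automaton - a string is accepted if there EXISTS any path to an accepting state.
Track the set of states the NFA could be in: start {q0}
Read '1': {q0} → {q0, q3}
Read '0': {q0, q3} → {q0, q1}
Read '1': {q0, q1} → {q0, q3}
Final set {q0, q3} contains no accepting state → rejected.

Final answer: No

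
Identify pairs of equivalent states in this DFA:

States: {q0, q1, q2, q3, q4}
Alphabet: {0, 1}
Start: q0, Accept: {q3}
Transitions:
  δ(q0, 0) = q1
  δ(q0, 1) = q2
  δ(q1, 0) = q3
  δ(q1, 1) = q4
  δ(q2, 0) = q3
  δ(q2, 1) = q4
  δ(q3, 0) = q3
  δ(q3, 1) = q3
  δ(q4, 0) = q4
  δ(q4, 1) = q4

Using the table-filling algorithm:
Round 0 – mark pairs where exactly one state is accepting: (q0,q3), (q1,q3), (q2,q3), (q3,q4)
Round 1 – newly marked: (q0,q1) [on 0: q1 vs q3, already marked]; (q0,q2) [on 0: q1 vs q3, already marked]; (q1,q4) [on 0: q3 vs q4, already marked]; (q2,q4) [on 0: q3 vs q4, already marked]
Round 2 – newly marked: (q0,q4) [on 0: q1 vs q4, already marked]
No further pairs can be marked.
(q1, q2) unmarked: δ(q1,0)=q3, δ(q2,0)=q3; δ(q1,1)=q4, δ(q2,1)=q4 → equivalent
Equivalent pairs: (q1, q2)

Final answer: Equivalent pairs: (q1, q2)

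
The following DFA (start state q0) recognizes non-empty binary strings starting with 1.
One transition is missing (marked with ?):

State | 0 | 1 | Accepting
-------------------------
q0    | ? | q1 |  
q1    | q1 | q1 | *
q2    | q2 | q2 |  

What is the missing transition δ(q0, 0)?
q2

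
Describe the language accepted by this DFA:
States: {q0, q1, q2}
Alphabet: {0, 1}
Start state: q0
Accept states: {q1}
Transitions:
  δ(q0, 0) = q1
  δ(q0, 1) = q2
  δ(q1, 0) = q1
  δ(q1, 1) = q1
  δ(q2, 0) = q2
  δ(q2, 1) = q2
Analyzing the DFA structure:
Start state: q0
Accept states: {q1}
Interpreting what each state remembers (checking against the transitions):
  q0: nothing has been read yet
  q1: the first symbol was 0
  q2: the first symbol was 1 (trap state)
  δ(q0, 0): in q0 (nothing has been read yet), after reading 0 we have: the first symbol was 0 → q1
  δ(q0, 1): in q0 (nothing has been read yet), after reading 1 we have: the first symbol was 1 (trap state) → q2
  δ(q1, 0): in q1 (the first symbol was 0), after reading 0 we have: the first symbol was 0 → q1
  δ(q1, 1): in q1 (the first symbol was 0), after reading 1 we have: the first symbol was 0 → q1
  δ(q2, 0): in q2 (the first symbol was 1 (trap state)), after reading 0 we have: the first symbol was 1 (trap state) → q2
  δ(q2, 1): in q2 (the first symbol was 1 (trap state)), after reading 1 we have: the first symbol was 1 (trap state) → q2
A string is accepted iff it ends in {q1}, i.e. the first symbol was 0.
Language: All binary strings starting with 0

Final answer: All binary strings starting with 0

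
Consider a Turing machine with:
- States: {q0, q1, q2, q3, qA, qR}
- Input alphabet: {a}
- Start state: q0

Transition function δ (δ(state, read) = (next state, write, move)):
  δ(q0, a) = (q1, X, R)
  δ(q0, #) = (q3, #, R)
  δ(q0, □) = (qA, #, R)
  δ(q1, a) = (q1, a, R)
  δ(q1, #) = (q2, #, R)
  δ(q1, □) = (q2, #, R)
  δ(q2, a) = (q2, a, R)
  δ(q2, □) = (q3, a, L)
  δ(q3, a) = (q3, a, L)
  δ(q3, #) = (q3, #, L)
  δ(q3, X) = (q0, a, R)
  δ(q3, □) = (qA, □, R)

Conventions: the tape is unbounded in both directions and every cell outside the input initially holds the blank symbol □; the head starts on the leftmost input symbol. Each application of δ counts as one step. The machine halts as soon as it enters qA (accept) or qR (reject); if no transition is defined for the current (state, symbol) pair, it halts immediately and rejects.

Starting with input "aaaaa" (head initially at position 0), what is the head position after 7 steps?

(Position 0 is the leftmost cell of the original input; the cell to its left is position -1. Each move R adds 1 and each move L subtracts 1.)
Step 0: [q0]aaaaa (head at position 0)
Step 1: δ(q0, a) = (q1, X, R)  ⊢  X[q1]aaaa (head at position 1)
Step 2: δ(q1, a) = (q1, a, R)  ⊢  Xa[q1]aaa (head at position 2)
Step 3: δ(q1, a) = (q1, a, R)  ⊢  Xaa[q1]aa (head at position 3)
Step 4: δ(q1, a) = (q1, a, R)  ⊢  Xaaa[q1]a (head at position 4)
Step 5: δ(q1, a) = (q1, a, R)  ⊢  Xaaaa[q1]□ (head at position 5)
Step 6: δ(q1, □) = (q2, #, R)  ⊢  Xaaaa#[q2]□ (head at position 6)
Step 7: δ(q2, □) = (q3, a, L)  ⊢  Xaaaa[q3]#a (head at position 5)
Head position after 7 steps: 5

Final answer: Position 5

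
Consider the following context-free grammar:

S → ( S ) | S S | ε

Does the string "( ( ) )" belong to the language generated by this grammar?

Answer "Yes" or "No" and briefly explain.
A derivation exists: S ⇒ ( S ) ⇒ ( ( S ) ) ⇒ ( ( ) ) (using S → ( S ) twice, then S → ε).

Final answer: Yes - a valid derivation exists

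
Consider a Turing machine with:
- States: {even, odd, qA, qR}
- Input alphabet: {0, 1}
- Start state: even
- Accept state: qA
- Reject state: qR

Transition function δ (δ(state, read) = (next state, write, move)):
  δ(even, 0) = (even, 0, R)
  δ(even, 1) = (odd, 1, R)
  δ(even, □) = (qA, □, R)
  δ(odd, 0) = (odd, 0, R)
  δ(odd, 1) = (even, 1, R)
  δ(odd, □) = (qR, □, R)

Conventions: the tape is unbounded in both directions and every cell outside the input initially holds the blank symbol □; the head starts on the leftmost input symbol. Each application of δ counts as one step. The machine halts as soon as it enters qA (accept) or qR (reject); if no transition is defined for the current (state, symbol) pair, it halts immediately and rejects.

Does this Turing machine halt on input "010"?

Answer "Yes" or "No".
Step 0: [even]010 (head at position 0)
Step 1: δ(even, 0) = (even, 0, R)  ⊢  0[even]10 (head at position 1)
Step 2: δ(even, 1) = (odd, 1, R)  ⊢  01[odd]0 (head at position 2)
Step 3: δ(odd, 0) = (odd, 0, R)  ⊢  010[odd]□ (head at position 3)
Step 4: δ(odd, □) = (qR, □, R)  ⊢  010□[qR]□ (head at position 4)
The machine is in qR, so it halts and rejects.
It halts after 4 steps.

Final answer: Yes - halts after 4 steps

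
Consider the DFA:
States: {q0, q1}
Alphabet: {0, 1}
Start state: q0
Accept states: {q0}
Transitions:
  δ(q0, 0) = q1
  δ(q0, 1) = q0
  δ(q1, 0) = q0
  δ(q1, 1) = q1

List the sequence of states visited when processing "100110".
Starting at q0
Read '1': q0 -> q0
Read '0': q0 -> q1
Read '0': q1 -> q0
Read '1': q0 -> q0
Read '1': q0 -> q0
Read '0': q0 -> q1

Final answer: q0 -> q0 -> q1 -> q0 -> q0 -> q0 -> q1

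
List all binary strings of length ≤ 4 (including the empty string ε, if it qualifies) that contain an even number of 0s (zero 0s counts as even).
Checking every binary string of length 0 to 4:
  Length 0: accepted: ε | rejected: (none)
  Length 1: accepted: 1 | rejected: 0
  Length 2: accepted: 00, 11 | rejected: 01, 10
  Length 3: accepted: 001, 010, 100, 111 | rejected: 000, 011, 101, 110
  Length 4: accepted: 0000, 0011, 0101, 0110, 1001, 1010, 1100, 1111 | rejected: 0001, 0010, 0100, 0111, 1000, 1011, 1101, 1110
Total: 16 string(s).

Final answer: ε, 1, 00, 11, 001, 010, 100, 111, 0000, 0011, 0101, 0110, 1001, 1010, 1100, 1111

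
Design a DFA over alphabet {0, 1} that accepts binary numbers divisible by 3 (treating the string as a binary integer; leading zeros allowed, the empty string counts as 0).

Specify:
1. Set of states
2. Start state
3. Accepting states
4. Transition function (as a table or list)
One valid DFA (any DFA recognizing the same language is acceptable):
States: {q0, q1, q2}
Start: q0
Accepting: {q0}
Transitions (accepting states marked with *):
State | 0 | 1 | Accepting
-------------------------
q0    | q0 | q1 | *
q1    | q2 | q0 |  
q2    | q1 | q2 |  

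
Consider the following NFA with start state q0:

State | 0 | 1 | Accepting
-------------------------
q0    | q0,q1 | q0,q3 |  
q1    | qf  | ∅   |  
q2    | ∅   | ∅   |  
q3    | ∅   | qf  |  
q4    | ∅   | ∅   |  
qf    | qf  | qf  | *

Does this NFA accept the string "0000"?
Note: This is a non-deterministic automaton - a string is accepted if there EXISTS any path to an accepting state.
Track the set of states the NFA could be in: start {q0}
Read '0': {q0} → {q0, q1}
Read '0': {q0, q1} → {q0, q1, qf}
Read '0': {q0, q1, qf} → {q0, q1, qf}
Read '0': {q0, q1, qf} → {q0, q1, qf}
Final set {q0, q1, qf} contains accepting state(s) {qf} → accepted.

Final answer: Yes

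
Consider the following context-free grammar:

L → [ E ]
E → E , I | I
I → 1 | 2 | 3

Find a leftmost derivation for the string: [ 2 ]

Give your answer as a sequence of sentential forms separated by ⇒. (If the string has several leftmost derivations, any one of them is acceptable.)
Start with L.
Step 1: the leftmost non-terminal is L; apply L → [ E ]:  [ E ]
Step 2: the leftmost non-terminal is E; apply E → I:  [ I ]
Step 3: the leftmost non-terminal is I; apply I → 2:  [ 2 ]

Final answer: L ⇒ [ E ] ⇒ [ I ] ⇒ [ 2 ]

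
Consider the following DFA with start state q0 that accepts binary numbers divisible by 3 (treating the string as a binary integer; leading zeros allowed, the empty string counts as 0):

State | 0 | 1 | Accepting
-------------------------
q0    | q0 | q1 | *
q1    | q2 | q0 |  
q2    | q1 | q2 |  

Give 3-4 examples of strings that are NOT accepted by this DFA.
Any strings that end in a non-accepting state work; for example:
"0101": q0 → q0 → q1 → q2 → q2; q2 is not accepting → rejected
"1000": q0 → q1 → q2 → q1 → q2; q2 is not accepting → rejected
"1101": q0 → q1 → q0 → q0 → q1; q1 is not accepting → rejected
"1110": q0 → q1 → q0 → q1 → q2; q2 is not accepting → rejected

Final answer: "0101", "1000", "1101", "1110"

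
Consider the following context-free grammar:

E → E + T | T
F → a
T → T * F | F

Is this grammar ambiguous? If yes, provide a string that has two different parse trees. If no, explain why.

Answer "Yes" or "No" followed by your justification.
This is the standard stratified expression grammar: '+' is introduced only by the left-recursive rule E → E + T and '*' only by the left-recursive rule T → T * F, with F → a. For any string, the last '+' must be the one produced at the root E (everything after it is a T containing no '+'), and likewise within each T the last '*' is produced at its root. This fixes the parse tree uniquely (left-associative, '*' binding tighter than '+'), so every string has exactly one parse tree.

Final answer: No - the grammar is unambiguous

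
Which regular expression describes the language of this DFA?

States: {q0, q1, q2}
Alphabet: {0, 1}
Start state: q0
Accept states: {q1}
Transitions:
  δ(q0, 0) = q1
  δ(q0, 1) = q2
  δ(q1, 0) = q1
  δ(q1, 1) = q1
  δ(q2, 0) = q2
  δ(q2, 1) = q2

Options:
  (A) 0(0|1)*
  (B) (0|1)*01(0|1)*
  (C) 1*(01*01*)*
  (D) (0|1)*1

Testing sample strings against the DFA:
  '01001' -> accepted
  '0010' -> accepted
  '000' -> accepted
  '01' -> accepted
Checking each option for a counterexample:
  (A) 0(0|1)*: agrees with the DFA on all strings of length ≤ 4
  (B) (0|1)*01(0|1)*: '0' is accepted by the DFA but does not match the regex → eliminated
  (C) 1*(01*01*)*: ε is rejected by the DFA but matches the regex → eliminated
  (D) (0|1)*1: '0' is accepted by the DFA but does not match the regex → eliminated
Only (A) 0(0|1)* is consistent with the DFA.

Final answer: (A) 0(0|1)*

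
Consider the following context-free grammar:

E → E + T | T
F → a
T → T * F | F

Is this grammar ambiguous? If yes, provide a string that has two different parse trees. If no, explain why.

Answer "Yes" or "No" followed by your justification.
This is the standard stratified expression grammar: '+' is introduced only by the left-recursive rule E → E + T and '*' only by the left-recursive rule T → T * F, with F → a. For any string, the last '+' must be the one produced at the root E (everything after it is a T containing no '+'), and likewise within each T the last '*' is produced at its root. This fixes the parse tree uniquely (left-associative, '*' binding tighter than '+'), so every string has exactly one parse tree.

Final answer: No - the grammar is unambiguous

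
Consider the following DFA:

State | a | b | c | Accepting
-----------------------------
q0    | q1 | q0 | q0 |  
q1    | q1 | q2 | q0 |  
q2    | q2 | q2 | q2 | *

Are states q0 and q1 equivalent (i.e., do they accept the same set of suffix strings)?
Try the suffix "b".
From q0: q0 → q0 — not accepting.
From q1: q1 → q2 — accepting.
The two states disagree on this suffix, so they are not equivalent.

Final answer: No. Distinguishing string: "b" - accepted from q1 but not from q0.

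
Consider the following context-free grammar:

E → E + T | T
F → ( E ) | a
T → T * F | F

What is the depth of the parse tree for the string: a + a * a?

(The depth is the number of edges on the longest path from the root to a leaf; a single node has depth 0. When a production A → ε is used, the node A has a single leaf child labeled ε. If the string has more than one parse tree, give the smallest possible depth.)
The grammar is unambiguous; the parse tree of a + a * a is:
E → E + T at the root (depth 0).
  Left E (depth 1) → T (2) → F (3) → a (4).
  Right T (depth 1) → T * F; that T (2) → F (3) → a (4); F (2) → a (3).
The longest root-to-leaf paths have 4 edges.
Depth = 4.

Final answer: 4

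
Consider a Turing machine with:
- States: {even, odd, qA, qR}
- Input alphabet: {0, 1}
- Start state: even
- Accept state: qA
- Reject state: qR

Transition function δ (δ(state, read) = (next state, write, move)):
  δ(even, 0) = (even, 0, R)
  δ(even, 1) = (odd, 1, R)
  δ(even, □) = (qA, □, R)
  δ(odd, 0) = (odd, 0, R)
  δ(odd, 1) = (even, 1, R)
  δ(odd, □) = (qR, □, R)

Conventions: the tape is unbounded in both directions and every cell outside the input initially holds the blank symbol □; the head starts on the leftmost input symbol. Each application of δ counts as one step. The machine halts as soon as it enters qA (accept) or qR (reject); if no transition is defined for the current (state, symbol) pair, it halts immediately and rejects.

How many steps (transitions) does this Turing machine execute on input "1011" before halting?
Step 0: [even]1011 (head at position 0)
Step 1: δ(even, 1) = (odd, 1, R)  ⊢  1[odd]011 (head at position 1)
Step 2: δ(odd, 0) = (odd, 0, R)  ⊢  10[odd]11 (head at position 2)
Step 3: δ(odd, 1) = (even, 1, R)  ⊢  101[even]1 (head at position 3)
Step 4: δ(even, 1) = (odd, 1, R)  ⊢  1011[odd]□ (head at position 4)
Step 5: δ(odd, □) = (qR, □, R)  ⊢  1011□[qR]□ (head at position 5)
The machine is in qR, so it halts and rejects.
Number of transitions executed: 5.

Final answer: 5 steps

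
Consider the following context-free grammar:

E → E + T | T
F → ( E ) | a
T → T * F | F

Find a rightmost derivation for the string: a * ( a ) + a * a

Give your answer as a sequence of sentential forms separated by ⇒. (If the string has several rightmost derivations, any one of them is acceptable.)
Start with E.
Step 1: the rightmost non-terminal is E; apply E → E + T:  E + T
Step 2: the rightmost non-terminal is T; apply T → T * F:  E + T * F
Step 3: the rightmost non-terminal is F; apply F → a:  E + T * a
Step 4: the rightmost non-terminal is T; apply T → F:  E + F * a
Step 5: the rightmost non-terminal is F; apply F → a:  E + a * a
Step 6: the rightmost non-terminal is E; apply E → T:  T + a * a
Step 7: the rightmost non-terminal is T; apply T → T * F:  T * F + a * a
Step 8: the rightmost non-terminal is F; apply F → ( E ):  T * ( E ) + a * a
Step 9: the rightmost non-terminal is E; apply E → T:  T * ( T ) + a * a
Step 10: the rightmost non-terminal is T; apply T → F:  T * ( F ) + a * a
Step 11: the rightmost non-terminal is F; apply F → a:  T * ( a ) + a * a
Step 12: the rightmost non-terminal is T; apply T → F:  F * ( a ) + a * a
Step 13: the rightmost non-terminal is F; apply F → a:  a * ( a ) + a * a

Final answer: E ⇒ E + T ⇒ E + T * F ⇒ E + T * a ⇒ E + F * a ⇒ E + a * a ⇒ T + a * a ⇒ T * F + a * a ⇒ T * ( E ) + a * a ⇒ T * ( T ) + a * a ⇒ T * ( F ) + a * a ⇒ T * ( a ) + a * a ⇒ F * ( a ) + a * a ⇒ a * ( a ) + a * a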